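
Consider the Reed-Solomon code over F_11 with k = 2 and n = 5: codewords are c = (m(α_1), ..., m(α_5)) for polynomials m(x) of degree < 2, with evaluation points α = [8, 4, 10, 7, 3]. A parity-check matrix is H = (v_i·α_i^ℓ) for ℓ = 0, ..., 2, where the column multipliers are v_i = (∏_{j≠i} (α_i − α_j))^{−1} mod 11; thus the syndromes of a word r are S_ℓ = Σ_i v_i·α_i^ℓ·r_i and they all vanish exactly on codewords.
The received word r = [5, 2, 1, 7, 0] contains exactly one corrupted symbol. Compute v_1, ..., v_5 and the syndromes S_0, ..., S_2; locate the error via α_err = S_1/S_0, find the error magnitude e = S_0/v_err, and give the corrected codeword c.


S = (5, 4, 1), error at position 5, error magnitude e = 7, c = [5, 2, 1, 7, 4].

Step 1: column multipliers v_i = (∏_{j≠i}(α_i − α_j))^{−1} mod 11.
  i = 1 (α = 8): (8−4)(8−10)(8−7)(8−3) = 4·(−2)·1·5 = −40 ≡ 4, so v_1 = 4^{−1} = 3 (mod 11).
  i = 2 (α = 4): (4−8)(4−10)(4−7)(4−3) = (−4)·(−6)·(−3)·1 = −72 ≡ 5, so v_2 = 5^{−1} = 9 (mod 11).
  i = 3 (α = 10): (10−8)(10−4)(10−7)(10−3) = 2·6·3·7 = 252 ≡ 10, so v_3 = 10^{−1} = 10 (mod 11).
  i = 4 (α = 7): (7−8)(7−4)(7−10)(7−3) = (−1)·3·(−3)·4 = 36 ≡ 3, so v_4 = 3^{−1} = 4 (mod 11).
  i = 5 (α = 3): (3−8)(3−4)(3−10)(3−7) = (−5)·(−1)·(−7)·(−4) = 140 ≡ 8, so v_5 = 8^{−1} = 7 (mod 11).
  v = [3, 9, 10, 4, 7].
Step 2: syndromes of r = [5, 2, 1, 7, 0] (all sums mod 11).
  S_0 = Σ v_i r_i = 3·5 + 9·2 + 10·1 + 4·7 + 7·0 = 71 ≡ 5.
  S_1 = Σ v_i α_i r_i = 3·8·5 + 9·4·2 + 10·10·1 + 4·7·7 + 7·3·0 = 488 ≡ 4.
  α_i^2 mod 11 = [9, 5, 1, 5, 9].
  S_2 = Σ v_i α_i^2 r_i = 3·9·5 + 9·5·2 + 10·1·1 + 4·5·7 + 7·9·0 = 375 ≡ 1.
  S = (5, 4, 1) ≠ 0, so r is not a codeword (an error is present).
Step 3: locate the error. For a single error e at position i, S_ℓ = v_i·e·α_i^ℓ, so α_err = S_1/S_0.
  S_0^{−1} = 5^{−1} = 9 (mod 11), so α_err = 4·9 = 36 ≡ 3 = α_5. Error position i = 5.
  Consistency check: S_2/S_1 = 1·3 = 3 ≡ 3 = α_err ✓ (single-error assumption holds).
Step 4: error magnitude e = S_0/v_5 = S_0·∏_{j≠5}(α_5 − α_j) = 5·8 = 40 ≡ 7 (mod 11).
Step 5: correct position 5: c_5 = r_5 − e = 0 − 7 ≡ 4 (mod 11). Hence c = [5, 2, 1, 7, 4].
  Check: interpolating c through the α_i gives m(x) = 10 + 9·x (degree < 2) with m(α_i) = c_i for every i, so c is indeed a codeword.


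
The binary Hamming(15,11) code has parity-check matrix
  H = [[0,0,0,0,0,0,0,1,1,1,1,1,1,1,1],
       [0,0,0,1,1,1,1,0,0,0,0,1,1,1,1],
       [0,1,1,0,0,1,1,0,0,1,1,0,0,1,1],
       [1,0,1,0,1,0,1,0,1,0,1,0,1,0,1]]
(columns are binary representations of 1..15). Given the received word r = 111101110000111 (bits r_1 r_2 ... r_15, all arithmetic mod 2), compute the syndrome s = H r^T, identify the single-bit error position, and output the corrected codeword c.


s = (0, 0, 0, 1)^T, error position = 1, corrected codeword c = 011101110000111

Compute s = H r^T mod 2 one row at a time:
  s_1 = 1 + 0 + 0 + 0 + 0 + 1 + 1 + 1 = 4 ≡ 0 (mod 2).
  s_2 = 1 + 0 + 1 + 1 + 0 + 1 + 1 + 1 = 6 ≡ 0 (mod 2).
  s_3 = 1 + 1 + 1 + 1 + 0 + 0 + 1 + 1 = 6 ≡ 0 (mod 2).
  s_4 = 1 + 1 + 0 + 1 + 0 + 0 + 1 + 1 = 5 ≡ 1 (mod 2).
s = (0, 0, 0, 1)^T — this equals column 1 of H (binary 0001), so error is at position 1.
Correct: flip bit 1 of r = 111101110000111 to get c = 011101110000111.


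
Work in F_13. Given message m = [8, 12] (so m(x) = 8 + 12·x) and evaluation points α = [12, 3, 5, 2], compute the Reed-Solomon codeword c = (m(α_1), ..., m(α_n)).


c = [9, 5, 3, 6]

Message polynomial: m(x) = 8 + 12·x (mod 13).
For each evaluation point α_i, compute m(α_i) mod 13:
  α_1 = 12: Horner steps 12 → 9, so m(12) = 9.
  α_2 = 3: Horner steps 12 → 5, so m(3) = 5.
  α_3 = 5: Horner steps 12 → 3, so m(5) = 3.
  α_4 = 2: Horner steps 12 → 6, so m(2) = 6.
Codeword c = [9, 5, 3, 6] ∈ F_13^4.


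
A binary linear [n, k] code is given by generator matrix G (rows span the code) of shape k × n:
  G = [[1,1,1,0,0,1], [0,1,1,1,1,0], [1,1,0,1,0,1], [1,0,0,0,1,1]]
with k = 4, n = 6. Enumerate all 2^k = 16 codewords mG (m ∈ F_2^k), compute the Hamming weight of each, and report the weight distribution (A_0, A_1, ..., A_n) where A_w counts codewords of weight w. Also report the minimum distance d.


Weight distribution: A_0 = 1, A_1 = 2, A_2 = 2, A_3 = 4, A_4 = 5, A_5 = 2. Minimum distance d = 1.

Enumerate all 2^4 = 16 messages m ∈ F_2^4.
For each, compute codeword c = mG in F_2^6, then tally its weight.
  m = 0000 → c = 000000, weight = 0.
  m = 1000 → c = 111001, weight = 4.
  m = 0100 → c = 011110, weight = 4.
  m = 1100 → c = 100111, weight = 4.
  m = 0010 → c = 110101, weight = 4.
  m = 1010 → c = 001100, weight = 2.
  m = 0110 → c = 101011, weight = 4.
  m = 1110 → c = 010010, weight = 2.
  m = 0001 → c = 100011, weight = 3.
  m = 1001 → c = 011010, weight = 3.
  m = 0101 → c = 111101, weight = 5.
  m = 1101 → c = 000100, weight = 1.
  m = 0011 → c = 010110, weight = 3.
  m = 1011 → c = 101111, weight = 5.
  m = 0111 → c = 001000, weight = 1.
  m = 1111 → c = 110001, weight = 3.
Tally weights:
  weight 0: 1 codewords.
  weight 1: 2 codewords.
  weight 2: 2 codewords.
  weight 3: 4 codewords.
  weight 4: 5 codewords.
  weight 5: 2 codewords.
Minimum distance d = smallest w > 0 with A_w > 0 = 1.
Sanity: Σ A_w = 16 = 2^4 = 16 ✓.


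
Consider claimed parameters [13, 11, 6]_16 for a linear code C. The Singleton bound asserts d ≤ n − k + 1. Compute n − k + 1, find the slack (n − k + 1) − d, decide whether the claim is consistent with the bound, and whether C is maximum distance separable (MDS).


Singleton RHS = n − k + 1 = 3, slack = -3, bound violated (no such code; not MDS).

Singleton bound: d ≤ n − k + 1.
Here n = 13, k = 11, so n − k + 1 = 3.
Given d = 6, check d ≤ 3: NO.
Slack = (n − k + 1) − d = -3.
The slack is negative: d = 6 exceeds n − k + 1 = 3 by 3, so the Singleton bound is violated and no linear [13, 11, 6]_16 code can exist. In particular it is not MDS (MDS requires d = n − k + 1 exactly).
Description: the claimed parameters are [13, 11, 6]_16; such a code would be impossible (violates the Singleton bound).


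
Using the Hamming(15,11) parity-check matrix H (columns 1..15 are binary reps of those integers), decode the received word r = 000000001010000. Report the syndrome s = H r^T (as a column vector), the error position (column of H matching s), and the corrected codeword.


s = (0, 0, 1, 0)^T, error position = 2, corrected codeword c = 010000001010000

Compute s = H r^T mod 2 one row at a time:
  s_1 = 0 + 1 + 0 + 1 + 0 + 0 + 0 + 0 = 2 ≡ 0 (mod 2).
  s_2 = 0 + 0 + 0 + 0 + 0 + 0 + 0 + 0 = 0 ≡ 0 (mod 2).
  s_3 = 0 + 0 + 0 + 0 + 0 + 1 + 0 + 0 = 1 ≡ 1 (mod 2).
  s_4 = 0 + 0 + 0 + 0 + 1 + 1 + 0 + 0 = 2 ≡ 0 (mod 2).
s = (0, 0, 1, 0)^T — this equals column 2 of H (binary 0010), so error is at position 2.
Correct: flip bit 2 of r = 000000001010000 to get c = 010000001010000.


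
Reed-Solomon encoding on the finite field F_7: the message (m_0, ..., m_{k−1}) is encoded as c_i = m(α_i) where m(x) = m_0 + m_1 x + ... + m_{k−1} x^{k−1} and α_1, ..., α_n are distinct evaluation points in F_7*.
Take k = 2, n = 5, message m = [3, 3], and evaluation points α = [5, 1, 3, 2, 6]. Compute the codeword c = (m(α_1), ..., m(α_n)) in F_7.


c = [4, 6, 5, 2, 0]

Message polynomial: m(x) = 3 + 3·x (mod 7).
For each evaluation point α_i, compute m(α_i) mod 7:
  α_1 = 5: Horner steps 3 → 4, so m(5) = 4.
  α_2 = 1: Horner steps 3 → 6, so m(1) = 6.
  α_3 = 3: Horner steps 3 → 5, so m(3) = 5.
  α_4 = 2: Horner steps 3 → 2, so m(2) = 2.
  α_5 = 6: Horner steps 3 → 0, so m(6) = 0.
Codeword c = [4, 6, 5, 2, 0] ∈ F_7^5.


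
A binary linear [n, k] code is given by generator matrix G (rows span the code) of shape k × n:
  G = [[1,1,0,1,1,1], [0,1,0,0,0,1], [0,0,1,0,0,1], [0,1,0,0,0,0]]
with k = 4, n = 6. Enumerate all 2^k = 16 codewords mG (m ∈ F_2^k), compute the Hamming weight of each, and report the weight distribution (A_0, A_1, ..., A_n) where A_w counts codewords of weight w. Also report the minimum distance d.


Weight distribution: A_0 = 1, A_1 = 3, A_2 = 3, A_3 = 2, A_4 = 3, A_5 = 3, A_6 = 1. Minimum distance d = 1.

Enumerate all 2^4 = 16 messages m ∈ F_2^4.
For each, compute codeword c = mG in F_2^6, then tally its weight.
  m = 0000 → c = 000000, weight = 0.
  m = 1000 → c = 110111, weight = 5.
  m = 0100 → c = 010001, weight = 2.
  m = 1100 → c = 100110, weight = 3.
  m = 0010 → c = 001001, weight = 2.
  m = 1010 → c = 111110, weight = 5.
  m = 0110 → c = 011000, weight = 2.
  m = 1110 → c = 101111, weight = 5.
  m = 0001 → c = 010000, weight = 1.
  m = 1001 → c = 100111, weight = 4.
  m = 0101 → c = 000001, weight = 1.
  m = 1101 → c = 110110, weight = 4.
  m = 0011 → c = 011001, weight = 3.
  m = 1011 → c = 101110, weight = 4.
  m = 0111 → c = 001000, weight = 1.
  m = 1111 → c = 111111, weight = 6.
Tally weights:
  weight 0: 1 codewords.
  weight 1: 3 codewords.
  weight 2: 3 codewords.
  weight 3: 2 codewords.
  weight 4: 3 codewords.
  weight 5: 3 codewords.
  weight 6: 1 codewords.
Minimum distance d = smallest w > 0 with A_w > 0 = 1.
Sanity: Σ A_w = 16 = 2^4 = 16 ✓.


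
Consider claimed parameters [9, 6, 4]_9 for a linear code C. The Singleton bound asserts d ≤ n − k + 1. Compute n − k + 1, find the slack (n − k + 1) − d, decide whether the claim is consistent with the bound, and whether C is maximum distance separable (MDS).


Singleton RHS = n − k + 1 = 4, slack = 0, bound satisfied, MDS.

Singleton bound: d ≤ n − k + 1.
Here n = 9, k = 6, so n − k + 1 = 4.
Given d = 4, check d ≤ 4: YES.
Slack = (n − k + 1) − d = 0.
The code is MDS (slack = 0).
Description: the claimed parameters are [9, 6, 4]_9; such a code would be MDS (meets Singleton bound).


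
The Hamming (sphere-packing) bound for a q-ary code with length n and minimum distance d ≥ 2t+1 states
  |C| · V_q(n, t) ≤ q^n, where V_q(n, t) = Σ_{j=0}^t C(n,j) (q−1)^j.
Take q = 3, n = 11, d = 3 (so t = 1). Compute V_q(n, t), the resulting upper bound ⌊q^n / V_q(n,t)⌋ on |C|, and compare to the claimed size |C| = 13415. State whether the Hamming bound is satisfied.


V_q(n, t) = 23, q^n = 177147, Hamming bound = 7702, |C| = 13415 > bound (violated).

Step 1: Compute V_q(n, t) = Σ_{j=0}^1 C(n, j) (q−1)^j.
  j = 0: C(11,0)·(2)^0 = 1·1 = 1.
  j = 1: C(11,1)·(2)^1 = 11·2 = 22.
  V_q(n, t) = 1 + 22 = 23.
Step 2: q^n = 3^11 = 177147.
Step 3: Hamming bound ⌊q^n / V_q(n,t)⌋ = ⌊177147/23⌋ = 7702.
Step 4: Compare |C| = 13415 to 7702: violated.
The claimed |C| lies above the Hamming bound, so no 3-ary code of length 11 with d ≥ 3 can have 13415 codewords.


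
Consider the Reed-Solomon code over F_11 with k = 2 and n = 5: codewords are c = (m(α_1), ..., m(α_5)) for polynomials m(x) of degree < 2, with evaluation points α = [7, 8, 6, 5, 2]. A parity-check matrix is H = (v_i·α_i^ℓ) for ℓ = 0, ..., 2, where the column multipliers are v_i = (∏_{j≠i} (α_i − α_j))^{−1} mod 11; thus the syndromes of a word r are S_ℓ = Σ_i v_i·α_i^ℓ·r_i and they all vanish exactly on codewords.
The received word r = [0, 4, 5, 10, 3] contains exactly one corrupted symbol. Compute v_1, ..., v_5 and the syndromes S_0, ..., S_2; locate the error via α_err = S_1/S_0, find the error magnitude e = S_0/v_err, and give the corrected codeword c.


S = (3, 2, 5), error at position 2, error magnitude e = 9, c = [0, 6, 5, 10, 3].

Step 1: column multipliers v_i = (∏_{j≠i}(α_i − α_j))^{−1} mod 11.
  i = 1 (α = 7): (7−8)(7−6)(7−5)(7−2) = (−1)·1·2·5 = −10 ≡ 1, so v_1 = 1^{−1} = 1 (mod 11).
  i = 2 (α = 8): (8−7)(8−6)(8−5)(8−2) = 1·2·3·6 = 36 ≡ 3, so v_2 = 3^{−1} = 4 (mod 11).
  i = 3 (α = 6): (6−7)(6−8)(6−5)(6−2) = (−1)·(−2)·1·4 = 8 ≡ 8, so v_3 = 8^{−1} = 7 (mod 11).
  i = 4 (α = 5): (5−7)(5−8)(5−6)(5−2) = (−2)·(−3)·(−1)·3 = −18 ≡ 4, so v_4 = 4^{−1} = 3 (mod 11).
  i = 5 (α = 2): (2−7)(2−8)(2−6)(2−5) = (−5)·(−6)·(−4)·(−3) = 360 ≡ 8, so v_5 = 8^{−1} = 7 (mod 11).
  v = [1, 4, 7, 3, 7].
Step 2: syndromes of r = [0, 4, 5, 10, 3] (all sums mod 11).
  S_0 = Σ v_i r_i = 1·0 + 4·4 + 7·5 + 3·10 + 7·3 = 102 ≡ 3.
  S_1 = Σ v_i α_i r_i = 1·7·0 + 4·8·4 + 7·6·5 + 3·5·10 + 7·2·3 = 530 ≡ 2.
  α_i^2 mod 11 = [5, 9, 3, 3, 4].
  S_2 = Σ v_i α_i^2 r_i = 1·5·0 + 4·9·4 + 7·3·5 + 3·3·10 + 7·4·3 = 423 ≡ 5.
  S = (3, 2, 5) ≠ 0, so r is not a codeword (an error is present).
Step 3: locate the error. For a single error e at position i, S_ℓ = v_i·e·α_i^ℓ, so α_err = S_1/S_0.
  S_0^{−1} = 3^{−1} = 4 (mod 11), so α_err = 2·4 = 8 ≡ 8 = α_2. Error position i = 2.
  Consistency check: S_2/S_1 = 5·6 = 30 ≡ 8 = α_err ✓ (single-error assumption holds).
Step 4: error magnitude e = S_0/v_2 = S_0·∏_{j≠2}(α_2 − α_j) = 3·3 = 9 ≡ 9 (mod 11).
Step 5: correct position 2: c_2 = r_2 − e = 4 − 9 ≡ 6 (mod 11). Hence c = [0, 6, 5, 10, 3].
  Check: interpolating c through the α_i gives m(x) = 2 + 6·x (degree < 2) with m(α_i) = c_i for every i, so c is indeed a codeword.


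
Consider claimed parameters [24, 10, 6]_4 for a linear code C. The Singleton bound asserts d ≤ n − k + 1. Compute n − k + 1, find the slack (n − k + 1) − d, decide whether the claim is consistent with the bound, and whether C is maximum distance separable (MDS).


Singleton RHS = n − k + 1 = 15, slack = 9, bound satisfied, not MDS.

Singleton bound: d ≤ n − k + 1.
Here n = 24, k = 10, so n − k + 1 = 15.
Given d = 6, check d ≤ 15: YES.
Slack = (n − k + 1) − d = 9.
The code is NOT MDS (slack = 9 > 0).
Description: the claimed parameters are [24, 10, 6]_4; such a code would be non-MDS.


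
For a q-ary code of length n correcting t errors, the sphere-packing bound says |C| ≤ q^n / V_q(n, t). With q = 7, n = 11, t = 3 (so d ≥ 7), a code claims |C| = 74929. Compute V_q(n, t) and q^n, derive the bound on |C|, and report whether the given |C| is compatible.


V_q(n, t) = 37687, q^n = 1977326743, Hamming bound = 52467, |C| = 74929 > bound (violated).

Step 1: Compute V_q(n, t) = Σ_{j=0}^3 C(n, j) (q−1)^j.
  j = 0: C(11,0)·(6)^0 = 1·1 = 1.
  j = 1: C(11,1)·(6)^1 = 11·6 = 66.
  j = 2: C(11,2)·(6)^2 = 55·36 = 1980.
  j = 3: C(11,3)·(6)^3 = 165·216 = 35640.
  V_q(n, t) = 1 + 66 + 1980 + 35640 = 37687.
Step 2: q^n = 7^11 = 1977326743.
Step 3: Hamming bound ⌊q^n / V_q(n,t)⌋ = ⌊1977326743/37687⌋ = 52467.
Step 4: Compare |C| = 74929 to 52467: violated.
The claimed |C| lies above the Hamming bound, so no 7-ary code of length 11 with d ≥ 7 can have 74929 codewords.


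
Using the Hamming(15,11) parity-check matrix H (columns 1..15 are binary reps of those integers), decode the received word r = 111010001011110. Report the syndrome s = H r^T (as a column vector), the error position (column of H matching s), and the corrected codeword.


s = (1, 0, 0, 0)^T, error position = 8, corrected codeword c = 111010011011110

Compute s = H r^T mod 2 one row at a time:
  s_1 = 0 + 1 + 0 + 1 + 1 + 1 + 1 + 0 = 5 ≡ 1 (mod 2).
  s_2 = 0 + 1 + 0 + 0 + 1 + 1 + 1 + 0 = 4 ≡ 0 (mod 2).
  s_3 = 1 + 1 + 0 + 0 + 0 + 1 + 1 + 0 = 4 ≡ 0 (mod 2).
  s_4 = 1 + 1 + 1 + 0 + 1 + 1 + 1 + 0 = 6 ≡ 0 (mod 2).
s = (1, 0, 0, 0)^T — this equals column 8 of H (binary 1000), so error is at position 8.
Correct: flip bit 8 of r = 111010001011110 to get c = 111010011011110.


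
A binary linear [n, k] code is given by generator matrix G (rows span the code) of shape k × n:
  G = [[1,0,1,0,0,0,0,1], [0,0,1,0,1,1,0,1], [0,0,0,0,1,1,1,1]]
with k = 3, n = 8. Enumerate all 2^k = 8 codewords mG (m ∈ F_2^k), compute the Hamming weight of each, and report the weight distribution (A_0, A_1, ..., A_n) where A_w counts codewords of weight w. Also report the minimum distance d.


Weight distribution: A_0 = 1, A_2 = 1, A_3 = 3, A_4 = 2, A_5 = 1. Minimum distance d = 2.

Enumerate all 2^3 = 8 messages m ∈ F_2^3.
For each, compute codeword c = mG in F_2^8, then tally its weight.
  m = 000 → c = 00000000, weight = 0.
  m = 100 → c = 10100001, weight = 3.
  m = 010 → c = 00101101, weight = 4.
  m = 110 → c = 10001100, weight = 3.
  m = 001 → c = 00001111, weight = 4.
  m = 101 → c = 10101110, weight = 5.
  m = 011 → c = 00100010, weight = 2.
  m = 111 → c = 10000011, weight = 3.
Tally weights:
  weight 0: 1 codewords.
  weight 2: 1 codewords.
  weight 3: 3 codewords.
  weight 4: 2 codewords.
  weight 5: 1 codewords.
Minimum distance d = smallest w > 0 with A_w > 0 = 2.
Sanity: Σ A_w = 8 = 2^3 = 8 ✓.


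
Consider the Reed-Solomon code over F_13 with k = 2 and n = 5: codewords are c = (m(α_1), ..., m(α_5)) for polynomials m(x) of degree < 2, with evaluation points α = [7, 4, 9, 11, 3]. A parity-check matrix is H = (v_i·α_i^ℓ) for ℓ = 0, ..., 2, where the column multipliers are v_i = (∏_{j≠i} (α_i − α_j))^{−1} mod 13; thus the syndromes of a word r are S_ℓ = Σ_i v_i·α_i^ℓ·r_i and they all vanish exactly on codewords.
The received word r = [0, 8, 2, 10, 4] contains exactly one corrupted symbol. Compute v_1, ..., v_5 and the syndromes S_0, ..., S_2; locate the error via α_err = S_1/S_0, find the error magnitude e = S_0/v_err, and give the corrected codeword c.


S = (9, 11, 12), error at position 1, error magnitude e = 6, c = [7, 8, 2, 10, 4].

Step 1: column multipliers v_i = (∏_{j≠i}(α_i − α_j))^{−1} mod 13.
  i = 1 (α = 7): (7−4)(7−9)(7−11)(7−3) = 3·(−2)·(−4)·4 = 96 ≡ 5, so v_1 = 5^{−1} = 8 (mod 13).
  i = 2 (α = 4): (4−7)(4−9)(4−11)(4−3) = (−3)·(−5)·(−7)·1 = −105 ≡ 12, so v_2 = 12^{−1} = 12 (mod 13).
  i = 3 (α = 9): (9−7)(9−4)(9−11)(9−3) = 2·5·(−2)·6 = −120 ≡ 10, so v_3 = 10^{−1} = 4 (mod 13).
  i = 4 (α = 11): (11−7)(11−4)(11−9)(11−3) = 4·7·2·8 = 448 ≡ 6, so v_4 = 6^{−1} = 11 (mod 13).
  i = 5 (α = 3): (3−7)(3−4)(3−9)(3−11) = (−4)·(−1)·(−6)·(−8) = 192 ≡ 10, so v_5 = 10^{−1} = 4 (mod 13).
  v = [8, 12, 4, 11, 4].
Step 2: syndromes of r = [0, 8, 2, 10, 4] (all sums mod 13).
  S_0 = Σ v_i r_i = 8·0 + 12·8 + 4·2 + 11·10 + 4·4 = 230 ≡ 9.
  S_1 = Σ v_i α_i r_i = 8·7·0 + 12·4·8 + 4·9·2 + 11·11·10 + 4·3·4 = 1714 ≡ 11.
  α_i^2 mod 13 = [10, 3, 3, 4, 9].
  S_2 = Σ v_i α_i^2 r_i = 8·10·0 + 12·3·8 + 4·3·2 + 11·4·10 + 4·9·4 = 896 ≡ 12.
  S = (9, 11, 12) ≠ 0, so r is not a codeword (an error is present).
Step 3: locate the error. For a single error e at position i, S_ℓ = v_i·e·α_i^ℓ, so α_err = S_1/S_0.
  S_0^{−1} = 9^{−1} = 3 (mod 13), so α_err = 11·3 = 33 ≡ 7 = α_1. Error position i = 1.
  Consistency check: S_2/S_1 = 12·6 = 72 ≡ 7 = α_err ✓ (single-error assumption holds).
Step 4: error magnitude e = S_0/v_1 = S_0·∏_{j≠1}(α_1 − α_j) = 9·5 = 45 ≡ 6 (mod 13).
Step 5: correct position 1: c_1 = r_1 − e = 0 − 6 ≡ 7 (mod 13). Hence c = [7, 8, 2, 10, 4].
  Check: interpolating c through the α_i gives m(x) = 5 + 4·x (degree < 2) with m(α_i) = c_i for every i, so c is indeed a codeword.


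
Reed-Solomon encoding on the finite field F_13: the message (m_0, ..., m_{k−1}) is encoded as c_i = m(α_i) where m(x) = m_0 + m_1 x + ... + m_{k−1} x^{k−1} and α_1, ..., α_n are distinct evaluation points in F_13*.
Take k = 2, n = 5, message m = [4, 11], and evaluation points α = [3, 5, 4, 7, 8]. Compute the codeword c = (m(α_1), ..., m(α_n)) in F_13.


c = [11, 7, 9, 3, 1]

Message polynomial: m(x) = 4 + 11·x (mod 13).
For each evaluation point α_i, compute m(α_i) mod 13:
  α_1 = 3: Horner steps 11 → 11, so m(3) = 11.
  α_2 = 5: Horner steps 11 → 7, so m(5) = 7.
  α_3 = 4: Horner steps 11 → 9, so m(4) = 9.
  α_4 = 7: Horner steps 11 → 3, so m(7) = 3.
  α_5 = 8: Horner steps 11 → 1, so m(8) = 1.
Codeword c = [11, 7, 9, 3, 1] ∈ F_13^5.


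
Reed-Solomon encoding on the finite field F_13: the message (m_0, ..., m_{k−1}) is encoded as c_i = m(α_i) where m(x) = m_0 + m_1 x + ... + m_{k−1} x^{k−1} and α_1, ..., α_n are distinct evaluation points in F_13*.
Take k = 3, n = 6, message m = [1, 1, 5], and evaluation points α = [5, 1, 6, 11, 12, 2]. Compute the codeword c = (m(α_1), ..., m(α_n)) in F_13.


c = [1, 7, 5, 6, 5, 10]

Message polynomial: m(x) = 1 + 1·x + 5·x^2 (mod 13).
For each evaluation point α_i, compute m(α_i) mod 13:
  α_1 = 5: Horner steps 5 → 0 → 1, so m(5) = 1.
  α_2 = 1: Horner steps 5 → 6 → 7, so m(1) = 7.
  α_3 = 6: Horner steps 5 → 5 → 5, so m(6) = 5.
  α_4 = 11: Horner steps 5 → 4 → 6, so m(11) = 6.
  α_5 = 12: Horner steps 5 → 9 → 5, so m(12) = 5.
  α_6 = 2: Horner steps 5 → 11 → 10, so m(2) = 10.
Codeword c = [1, 7, 5, 6, 5, 10] ∈ F_13^6.


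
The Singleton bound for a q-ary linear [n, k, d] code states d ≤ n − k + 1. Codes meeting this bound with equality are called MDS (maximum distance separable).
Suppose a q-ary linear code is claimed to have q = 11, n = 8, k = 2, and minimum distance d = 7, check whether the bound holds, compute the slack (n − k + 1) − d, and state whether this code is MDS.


Singleton RHS = n − k + 1 = 7, slack = 0, bound satisfied, MDS.

Singleton bound: d ≤ n − k + 1.
Here n = 8, k = 2, so n − k + 1 = 7.
Given d = 7, check d ≤ 7: YES.
Slack = (n − k + 1) − d = 0.
The code is MDS (slack = 0).
Description: the claimed parameters are [8, 2, 7]_11; such a code would be MDS (meets Singleton bound).


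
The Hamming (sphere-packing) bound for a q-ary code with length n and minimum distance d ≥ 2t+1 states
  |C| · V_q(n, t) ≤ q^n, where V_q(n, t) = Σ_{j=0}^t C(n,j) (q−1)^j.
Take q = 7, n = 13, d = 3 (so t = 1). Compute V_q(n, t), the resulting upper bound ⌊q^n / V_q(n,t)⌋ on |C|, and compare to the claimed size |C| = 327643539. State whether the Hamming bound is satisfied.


V_q(n, t) = 79, q^n = 96889010407, Hamming bound = 1226443169, |C| = 327643539 ≤ bound (satisfied).

Step 1: Compute V_q(n, t) = Σ_{j=0}^1 C(n, j) (q−1)^j.
  j = 0: C(13,0)·(6)^0 = 1·1 = 1.
  j = 1: C(13,1)·(6)^1 = 13·6 = 78.
  V_q(n, t) = 1 + 78 = 79.
Step 2: q^n = 7^13 = 96889010407.
Step 3: Hamming bound ⌊q^n / V_q(n,t)⌋ = ⌊96889010407/79⌋ = 1226443169.
Step 4: Compare |C| = 327643539 to 1226443169: satisfied.
The claimed |C| lies below the Hamming bound.


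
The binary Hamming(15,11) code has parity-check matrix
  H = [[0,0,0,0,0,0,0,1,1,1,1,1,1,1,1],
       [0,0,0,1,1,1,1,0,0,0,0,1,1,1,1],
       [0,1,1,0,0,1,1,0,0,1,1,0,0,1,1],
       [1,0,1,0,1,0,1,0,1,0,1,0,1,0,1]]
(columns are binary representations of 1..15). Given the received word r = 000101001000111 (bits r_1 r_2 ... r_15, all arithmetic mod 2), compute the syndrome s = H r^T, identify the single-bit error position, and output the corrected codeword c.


s = (0, 1, 1, 1)^T, error position = 7, corrected codeword c = 000101101000111

Compute s = H r^T mod 2 one row at a time:
  s_1 = 0 + 1 + 0 + 0 + 0 + 1 + 1 + 1 = 4 ≡ 0 (mod 2).
  s_2 = 1 + 0 + 1 + 0 + 0 + 1 + 1 + 1 = 5 ≡ 1 (mod 2).
  s_3 = 0 + 0 + 1 + 0 + 0 + 0 + 1 + 1 = 3 ≡ 1 (mod 2).
  s_4 = 0 + 0 + 0 + 0 + 1 + 0 + 1 + 1 = 3 ≡ 1 (mod 2).
s = (0, 1, 1, 1)^T — this equals column 7 of H (binary 0111), so error is at position 7.
Correct: flip bit 7 of r = 000101001000111 to get c = 000101101000111.


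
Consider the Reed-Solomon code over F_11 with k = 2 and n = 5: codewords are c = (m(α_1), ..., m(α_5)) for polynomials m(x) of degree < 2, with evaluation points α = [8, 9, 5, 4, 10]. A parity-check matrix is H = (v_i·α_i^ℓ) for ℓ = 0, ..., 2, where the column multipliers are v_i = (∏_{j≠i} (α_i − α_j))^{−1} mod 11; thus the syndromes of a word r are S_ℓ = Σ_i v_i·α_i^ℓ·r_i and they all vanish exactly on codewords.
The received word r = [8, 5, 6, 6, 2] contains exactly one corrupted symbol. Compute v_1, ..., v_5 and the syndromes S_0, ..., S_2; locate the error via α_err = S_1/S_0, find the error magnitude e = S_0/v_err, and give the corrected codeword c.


S = (3, 1, 4), error at position 4, error magnitude e = 8, c = [8, 5, 6, 9, 2].

Step 1: column multipliers v_i = (∏_{j≠i}(α_i − α_j))^{−1} mod 11.
  i = 1 (α = 8): (8−9)(8−5)(8−4)(8−10) = (−1)·3·4·(−2) = 24 ≡ 2, so v_1 = 2^{−1} = 6 (mod 11).
  i = 2 (α = 9): (9−8)(9−5)(9−4)(9−10) = 1·4·5·(−1) = −20 ≡ 2, so v_2 = 2^{−1} = 6 (mod 11).
  i = 3 (α = 5): (5−8)(5−9)(5−4)(5−10) = (−3)·(−4)·1·(−5) = −60 ≡ 6, so v_3 = 6^{−1} = 2 (mod 11).
  i = 4 (α = 4): (4−8)(4−9)(4−5)(4−10) = (−4)·(−5)·(−1)·(−6) = 120 ≡ 10, so v_4 = 10^{−1} = 10 (mod 11).
  i = 5 (α = 10): (10−8)(10−9)(10−5)(10−4) = 2·1·5·6 = 60 ≡ 5, so v_5 = 5^{−1} = 9 (mod 11).
  v = [6, 6, 2, 10, 9].
Step 2: syndromes of r = [8, 5, 6, 6, 2] (all sums mod 11).
  S_0 = Σ v_i r_i = 6·8 + 6·5 + 2·6 + 10·6 + 9·2 = 168 ≡ 3.
  S_1 = Σ v_i α_i r_i = 6·8·8 + 6·9·5 + 2·5·6 + 10·4·6 + 9·10·2 = 1134 ≡ 1.
  α_i^2 mod 11 = [9, 4, 3, 5, 1].
  S_2 = Σ v_i α_i^2 r_i = 6·9·8 + 6·4·5 + 2·3·6 + 10·5·6 + 9·1·2 = 906 ≡ 4.
  S = (3, 1, 4) ≠ 0, so r is not a codeword (an error is present).
Step 3: locate the error. For a single error e at position i, S_ℓ = v_i·e·α_i^ℓ, so α_err = S_1/S_0.
  S_0^{−1} = 3^{−1} = 4 (mod 11), so α_err = 1·4 = 4 ≡ 4 = α_4. Error position i = 4.
  Consistency check: S_2/S_1 = 4·1 = 4 ≡ 4 = α_err ✓ (single-error assumption holds).
Step 4: error magnitude e = S_0/v_4 = S_0·∏_{j≠4}(α_4 − α_j) = 3·10 = 30 ≡ 8 (mod 11).
Step 5: correct position 4: c_4 = r_4 − e = 6 − 8 ≡ 9 (mod 11). Hence c = [8, 5, 6, 9, 2].
  Check: interpolating c through the α_i gives m(x) = 10 + 8·x (degree < 2) with m(α_i) = c_i for every i, so c is indeed a codeword.


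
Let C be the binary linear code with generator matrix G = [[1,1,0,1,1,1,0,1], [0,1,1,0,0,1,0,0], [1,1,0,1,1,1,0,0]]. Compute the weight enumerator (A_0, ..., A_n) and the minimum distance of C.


Weight distribution: A_0 = 1, A_1 = 1, A_3 = 1, A_4 = 2, A_5 = 2, A_6 = 1. Minimum distance d = 1.

Enumerate all 2^3 = 8 messages m ∈ F_2^3.
For each, compute codeword c = mG in F_2^8, then tally its weight.
  m = 000 → c = 00000000, weight = 0.
  m = 100 → c = 11011101, weight = 6.
  m = 010 → c = 01100100, weight = 3.
  m = 110 → c = 10111001, weight = 5.
  m = 001 → c = 11011100, weight = 5.
  m = 101 → c = 00000001, weight = 1.
  m = 011 → c = 10111000, weight = 4.
  m = 111 → c = 01100101, weight = 4.
Tally weights:
  weight 0: 1 codewords.
  weight 1: 1 codewords.
  weight 3: 1 codewords.
  weight 4: 2 codewords.
  weight 5: 2 codewords.
  weight 6: 1 codewords.
Minimum distance d = smallest w > 0 with A_w > 0 = 1.
Sanity: Σ A_w = 8 = 2^3 = 8 ✓.


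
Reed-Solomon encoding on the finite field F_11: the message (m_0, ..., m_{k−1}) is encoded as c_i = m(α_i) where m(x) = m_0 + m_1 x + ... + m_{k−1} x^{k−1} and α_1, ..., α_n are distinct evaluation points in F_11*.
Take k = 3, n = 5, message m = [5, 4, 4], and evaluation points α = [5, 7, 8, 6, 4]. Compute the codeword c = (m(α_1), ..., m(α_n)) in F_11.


c = [4, 9, 7, 8, 8]

Message polynomial: m(x) = 5 + 4·x + 4·x^2 (mod 11).
For each evaluation point α_i, compute m(α_i) mod 11:
  α_1 = 5: Horner steps 4 → 2 → 4, so m(5) = 4.
  α_2 = 7: Horner steps 4 → 10 → 9, so m(7) = 9.
  α_3 = 8: Horner steps 4 → 3 → 7, so m(8) = 7.
  α_4 = 6: Horner steps 4 → 6 → 8, so m(6) = 8.
  α_5 = 4: Horner steps 4 → 9 → 8, so m(4) = 8.
Codeword c = [4, 9, 7, 8, 8] ∈ F_11^5.


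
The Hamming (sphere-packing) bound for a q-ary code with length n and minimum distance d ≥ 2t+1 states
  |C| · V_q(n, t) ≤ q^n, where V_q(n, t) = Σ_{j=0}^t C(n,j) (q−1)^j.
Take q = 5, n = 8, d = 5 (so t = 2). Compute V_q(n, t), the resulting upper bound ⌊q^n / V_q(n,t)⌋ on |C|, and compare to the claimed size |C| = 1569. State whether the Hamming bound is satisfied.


V_q(n, t) = 481, q^n = 390625, Hamming bound = 812, |C| = 1569 > bound (violated).

Step 1: Compute V_q(n, t) = Σ_{j=0}^2 C(n, j) (q−1)^j.
  j = 0: C(8,0)·(4)^0 = 1·1 = 1.
  j = 1: C(8,1)·(4)^1 = 8·4 = 32.
  j = 2: C(8,2)·(4)^2 = 28·16 = 448.
  V_q(n, t) = 1 + 32 + 448 = 481.
Step 2: q^n = 5^8 = 390625.
Step 3: Hamming bound ⌊q^n / V_q(n,t)⌋ = ⌊390625/481⌋ = 812.
Step 4: Compare |C| = 1569 to 812: violated.
The claimed |C| lies above the Hamming bound, so no 5-ary code of length 8 with d ≥ 5 can have 1569 codewords.


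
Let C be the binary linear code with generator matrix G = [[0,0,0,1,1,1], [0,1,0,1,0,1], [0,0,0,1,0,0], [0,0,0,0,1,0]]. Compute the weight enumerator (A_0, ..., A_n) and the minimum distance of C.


Weight distribution: A_0 = 1, A_1 = 4, A_2 = 6, A_3 = 4, A_4 = 1. Minimum distance d = 1.

Enumerate all 2^4 = 16 messages m ∈ F_2^4.
For each, compute codeword c = mG in F_2^6, then tally its weight.
  m = 0000 → c = 000000, weight = 0.
  m = 1000 → c = 000111, weight = 3.
  m = 0100 → c = 010101, weight = 3.
  m = 1100 → c = 010010, weight = 2.
  m = 0010 → c = 000100, weight = 1.
  m = 1010 → c = 000011, weight = 2.
  m = 0110 → c = 010001, weight = 2.
  m = 1110 → c = 010110, weight = 3.
  m = 0001 → c = 000010, weight = 1.
  m = 1001 → c = 000101, weight = 2.
  m = 0101 → c = 010111, weight = 4.
  m = 1101 → c = 010000, weight = 1.
  m = 0011 → c = 000110, weight = 2.
  m = 1011 → c = 000001, weight = 1.
  m = 0111 → c = 010011, weight = 3.
  m = 1111 → c = 010100, weight = 2.
Tally weights:
  weight 0: 1 codewords.
  weight 1: 4 codewords.
  weight 2: 6 codewords.
  weight 3: 4 codewords.
  weight 4: 1 codewords.
Minimum distance d = smallest w > 0 with A_w > 0 = 1.
Sanity: Σ A_w = 16 = 2^4 = 16 ✓.


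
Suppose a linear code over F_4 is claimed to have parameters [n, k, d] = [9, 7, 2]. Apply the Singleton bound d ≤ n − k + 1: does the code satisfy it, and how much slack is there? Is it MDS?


Singleton RHS = n − k + 1 = 3, slack = 1, bound satisfied, not MDS.

Singleton bound: d ≤ n − k + 1.
Here n = 9, k = 7, so n − k + 1 = 3.
Given d = 2, check d ≤ 3: YES.
Slack = (n − k + 1) − d = 1.
The code is NOT MDS (slack = 1 > 0).
Description: the claimed parameters are [9, 7, 2]_4; such a code would be non-MDS.


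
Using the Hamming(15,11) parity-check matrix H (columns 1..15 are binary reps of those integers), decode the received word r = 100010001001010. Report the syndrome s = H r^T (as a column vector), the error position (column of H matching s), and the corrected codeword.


s = (1, 1, 1, 1)^T, error position = 15, corrected codeword c = 100010001001011

Compute s = H r^T mod 2 one row at a time:
  s_1 = 0 + 1 + 0 + 0 + 1 + 0 + 1 + 0 = 3 ≡ 1 (mod 2).
  s_2 = 0 + 1 + 0 + 0 + 1 + 0 + 1 + 0 = 3 ≡ 1 (mod 2).
  s_3 = 0 + 0 + 0 + 0 + 0 + 0 + 1 + 0 = 1 ≡ 1 (mod 2).
  s_4 = 1 + 0 + 1 + 0 + 1 + 0 + 0 + 0 = 3 ≡ 1 (mod 2).
s = (1, 1, 1, 1)^T — this equals column 15 of H (binary 1111), so error is at position 15.
Correct: flip bit 15 of r = 100010001001010 to get c = 100010001001011.


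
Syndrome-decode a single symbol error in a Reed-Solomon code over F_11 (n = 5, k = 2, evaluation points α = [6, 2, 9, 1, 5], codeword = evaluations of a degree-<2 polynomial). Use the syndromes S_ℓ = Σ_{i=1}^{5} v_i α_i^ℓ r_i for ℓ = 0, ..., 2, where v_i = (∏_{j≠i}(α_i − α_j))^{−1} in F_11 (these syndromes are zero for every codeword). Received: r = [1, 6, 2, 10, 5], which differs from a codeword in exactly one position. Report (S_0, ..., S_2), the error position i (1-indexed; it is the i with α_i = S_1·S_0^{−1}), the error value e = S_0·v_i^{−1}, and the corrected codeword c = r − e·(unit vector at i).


S = (2, 7, 8), error at position 3, error magnitude e = 2, c = [1, 6, 0, 10, 5].

Step 1: column multipliers v_i = (∏_{j≠i}(α_i − α_j))^{−1} mod 11.
  i = 1 (α = 6): (6−2)(6−9)(6−1)(6−5) = 4·(−3)·5·1 = −60 ≡ 6, so v_1 = 6^{−1} = 2 (mod 11).
  i = 2 (α = 2): (2−6)(2−9)(2−1)(2−5) = (−4)·(−7)·1·(−3) = −84 ≡ 4, so v_2 = 4^{−1} = 3 (mod 11).
  i = 3 (α = 9): (9−6)(9−2)(9−1)(9−5) = 3·7·8·4 = 672 ≡ 1, so v_3 = 1^{−1} = 1 (mod 11).
  i = 4 (α = 1): (1−6)(1−2)(1−9)(1−5) = (−5)·(−1)·(−8)·(−4) = 160 ≡ 6, so v_4 = 6^{−1} = 2 (mod 11).
  i = 5 (α = 5): (5−6)(5−2)(5−9)(5−1) = (−1)·3·(−4)·4 = 48 ≡ 4, so v_5 = 4^{−1} = 3 (mod 11).
  v = [2, 3, 1, 2, 3].
Step 2: syndromes of r = [1, 6, 2, 10, 5] (all sums mod 11).
  S_0 = Σ v_i r_i = 2·1 + 3·6 + 1·2 + 2·10 + 3·5 = 57 ≡ 2.
  S_1 = Σ v_i α_i r_i = 2·6·1 + 3·2·6 + 1·9·2 + 2·1·10 + 3·5·5 = 161 ≡ 7.
  α_i^2 mod 11 = [3, 4, 4, 1, 3].
  S_2 = Σ v_i α_i^2 r_i = 2·3·1 + 3·4·6 + 1·4·2 + 2·1·10 + 3·3·5 = 151 ≡ 8.
  S = (2, 7, 8) ≠ 0, so r is not a codeword (an error is present).
Step 3: locate the error. For a single error e at position i, S_ℓ = v_i·e·α_i^ℓ, so α_err = S_1/S_0.
  S_0^{−1} = 2^{−1} = 6 (mod 11), so α_err = 7·6 = 42 ≡ 9 = α_3. Error position i = 3.
  Consistency check: S_2/S_1 = 8·8 = 64 ≡ 9 = α_err ✓ (single-error assumption holds).
Step 4: error magnitude e = S_0/v_3 = S_0·∏_{j≠3}(α_3 − α_j) = 2·1 = 2 ≡ 2 (mod 11).
Step 5: correct position 3: c_3 = r_3 − e = 2 − 2 ≡ 0 (mod 11). Hence c = [1, 6, 0, 10, 5].
  Check: interpolating c through the α_i gives m(x) = 3 + 7·x (degree < 2) with m(α_i) = c_i for every i, so c is indeed a codeword.


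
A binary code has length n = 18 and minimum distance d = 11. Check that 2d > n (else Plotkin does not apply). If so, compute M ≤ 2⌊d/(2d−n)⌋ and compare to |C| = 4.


Plotkin bound M ≤ 4; given |C| = 4 ≤ bound (satisfied).

Check applicability: 2d = 22, n = 18.
2d − n = 4 > 0, so Plotkin applies.
Compute d/(2d−n) = 11/4 ≈ 2.7500.
⌊d/(2d−n)⌋ = 2.
Plotkin bound: M ≤ 2·2 = 4.
Given |C| = 4, check: satisfied.
This |C| is at the Plotkin bound.


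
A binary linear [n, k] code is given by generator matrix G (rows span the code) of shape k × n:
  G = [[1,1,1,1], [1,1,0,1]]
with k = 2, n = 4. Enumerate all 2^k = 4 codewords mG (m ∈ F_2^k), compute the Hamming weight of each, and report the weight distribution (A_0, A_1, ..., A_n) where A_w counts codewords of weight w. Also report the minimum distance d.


Weight distribution: A_0 = 1, A_1 = 1, A_3 = 1, A_4 = 1. Minimum distance d = 1.

Enumerate all 2^2 = 4 messages m ∈ F_2^2.
For each, compute codeword c = mG in F_2^4, then tally its weight.
  m = 00 → c = 0000, weight = 0.
  m = 10 → c = 1111, weight = 4.
  m = 01 → c = 1101, weight = 3.
  m = 11 → c = 0010, weight = 1.
Tally weights:
  weight 0: 1 codewords.
  weight 1: 1 codewords.
  weight 3: 1 codewords.
  weight 4: 1 codewords.
Minimum distance d = smallest w > 0 with A_w > 0 = 1.
Sanity: Σ A_w = 4 = 2^2 = 4 ✓.


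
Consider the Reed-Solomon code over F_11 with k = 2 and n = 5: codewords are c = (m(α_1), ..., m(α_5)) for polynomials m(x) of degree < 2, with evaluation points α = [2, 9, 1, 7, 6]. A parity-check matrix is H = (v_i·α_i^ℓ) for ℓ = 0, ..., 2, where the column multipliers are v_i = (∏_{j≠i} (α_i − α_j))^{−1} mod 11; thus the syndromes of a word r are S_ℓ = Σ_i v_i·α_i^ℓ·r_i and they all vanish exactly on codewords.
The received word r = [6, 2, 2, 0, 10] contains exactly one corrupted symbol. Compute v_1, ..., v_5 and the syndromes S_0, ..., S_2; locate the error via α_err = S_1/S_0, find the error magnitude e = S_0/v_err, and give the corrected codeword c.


S = (7, 7, 7), error at position 3, error magnitude e = 8, c = [6, 2, 5, 0, 10].

Step 1: column multipliers v_i = (∏_{j≠i}(α_i − α_j))^{−1} mod 11.
  i = 1 (α = 2): (2−9)(2−1)(2−7)(2−6) = (−7)·1·(−5)·(−4) = −140 ≡ 3, so v_1 = 3^{−1} = 4 (mod 11).
  i = 2 (α = 9): (9−2)(9−1)(9−7)(9−6) = 7·8·2·3 = 336 ≡ 6, so v_2 = 6^{−1} = 2 (mod 11).
  i = 3 (α = 1): (1−2)(1−9)(1−7)(1−6) = (−1)·(−8)·(−6)·(−5) = 240 ≡ 9, so v_3 = 9^{−1} = 5 (mod 11).
  i = 4 (α = 7): (7−2)(7−9)(7−1)(7−6) = 5·(−2)·6·1 = −60 ≡ 6, so v_4 = 6^{−1} = 2 (mod 11).
  i = 5 (α = 6): (6−2)(6−9)(6−1)(6−7) = 4·(−3)·5·(−1) = 60 ≡ 5, so v_5 = 5^{−1} = 9 (mod 11).
  v = [4, 2, 5, 2, 9].
Step 2: syndromes of r = [6, 2, 2, 0, 10] (all sums mod 11).
  S_0 = Σ v_i r_i = 4·6 + 2·2 + 5·2 + 2·0 + 9·10 = 128 ≡ 7.
  S_1 = Σ v_i α_i r_i = 4·2·6 + 2·9·2 + 5·1·2 + 2·7·0 + 9·6·10 = 634 ≡ 7.
  α_i^2 mod 11 = [4, 4, 1, 5, 3].
  S_2 = Σ v_i α_i^2 r_i = 4·4·6 + 2·4·2 + 5·1·2 + 2·5·0 + 9·3·10 = 392 ≡ 7.
  S = (7, 7, 7) ≠ 0, so r is not a codeword (an error is present).
Step 3: locate the error. For a single error e at position i, S_ℓ = v_i·e·α_i^ℓ, so α_err = S_1/S_0.
  S_0^{−1} = 7^{−1} = 8 (mod 11), so α_err = 7·8 = 56 ≡ 1 = α_3. Error position i = 3.
  Consistency check: S_2/S_1 = 7·8 = 56 ≡ 1 = α_err ✓ (single-error assumption holds).
Step 4: error magnitude e = S_0/v_3 = S_0·∏_{j≠3}(α_3 − α_j) = 7·9 = 63 ≡ 8 (mod 11).
Step 5: correct position 3: c_3 = r_3 − e = 2 − 8 ≡ 5 (mod 11). Hence c = [6, 2, 5, 0, 10].
  Check: interpolating c through the α_i gives m(x) = 4 + 1·x (degree < 2) with m(α_i) = c_i for every i, so c is indeed a codeword.


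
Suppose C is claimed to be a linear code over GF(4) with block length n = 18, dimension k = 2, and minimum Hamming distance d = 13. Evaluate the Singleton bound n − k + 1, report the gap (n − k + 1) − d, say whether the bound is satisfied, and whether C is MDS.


Singleton RHS = n − k + 1 = 17, slack = 4, bound satisfied, not MDS.

Singleton bound: d ≤ n − k + 1.
Here n = 18, k = 2, so n − k + 1 = 17.
Given d = 13, check d ≤ 17: YES.
Slack = (n − k + 1) − d = 4.
The code is NOT MDS (slack = 4 > 0).
Description: the claimed parameters are [18, 2, 13]_4; such a code would be non-MDS.


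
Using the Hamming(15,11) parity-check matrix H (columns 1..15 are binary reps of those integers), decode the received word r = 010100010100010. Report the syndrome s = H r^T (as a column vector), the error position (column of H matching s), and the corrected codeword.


s = (1, 0, 1, 0)^T, error position = 10, corrected codeword c = 010100010000010

Compute s = H r^T mod 2 one row at a time:
  s_1 = 1 + 0 + 1 + 0 + 0 + 0 + 1 + 0 = 3 ≡ 1 (mod 2).
  s_2 = 1 + 0 + 0 + 0 + 0 + 0 + 1 + 0 = 2 ≡ 0 (mod 2).
  s_3 = 1 + 0 + 0 + 0 + 1 + 0 + 1 + 0 = 3 ≡ 1 (mod 2).
  s_4 = 0 + 0 + 0 + 0 + 0 + 0 + 0 + 0 = 0 ≡ 0 (mod 2).
s = (1, 0, 1, 0)^T — this equals column 10 of H (binary 1010), so error is at position 10.
Correct: flip bit 10 of r = 010100010100010 to get c = 010100010000010.


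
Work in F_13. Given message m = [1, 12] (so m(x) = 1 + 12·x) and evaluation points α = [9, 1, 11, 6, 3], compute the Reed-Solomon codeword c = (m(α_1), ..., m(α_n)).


c = [5, 0, 3, 8, 11]

Message polynomial: m(x) = 1 + 12·x (mod 13).
For each evaluation point α_i, compute m(α_i) mod 13:
  α_1 = 9: Horner steps 12 → 5, so m(9) = 5.
  α_2 = 1: Horner steps 12 → 0, so m(1) = 0.
  α_3 = 11: Horner steps 12 → 3, so m(11) = 3.
  α_4 = 6: Horner steps 12 → 8, so m(6) = 8.
  α_5 = 3: Horner steps 12 → 11, so m(3) = 11.
Codeword c = [5, 0, 3, 8, 11] ∈ F_13^5.


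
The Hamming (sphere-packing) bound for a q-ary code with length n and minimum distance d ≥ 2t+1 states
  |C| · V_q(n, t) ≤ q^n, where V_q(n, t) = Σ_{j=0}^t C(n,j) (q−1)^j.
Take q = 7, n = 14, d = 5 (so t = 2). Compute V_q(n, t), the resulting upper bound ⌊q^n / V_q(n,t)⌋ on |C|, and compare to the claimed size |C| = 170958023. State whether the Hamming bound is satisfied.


V_q(n, t) = 3361, q^n = 678223072849, Hamming bound = 201792047, |C| = 170958023 ≤ bound (satisfied).

Step 1: Compute V_q(n, t) = Σ_{j=0}^2 C(n, j) (q−1)^j.
  j = 0: C(14,0)·(6)^0 = 1·1 = 1.
  j = 1: C(14,1)·(6)^1 = 14·6 = 84.
  j = 2: C(14,2)·(6)^2 = 91·36 = 3276.
  V_q(n, t) = 1 + 84 + 3276 = 3361.
Step 2: q^n = 7^14 = 678223072849.
Step 3: Hamming bound ⌊q^n / V_q(n,t)⌋ = ⌊678223072849/3361⌋ = 201792047.
Step 4: Compare |C| = 170958023 to 201792047: satisfied.
The claimed |C| lies below the Hamming bound.
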